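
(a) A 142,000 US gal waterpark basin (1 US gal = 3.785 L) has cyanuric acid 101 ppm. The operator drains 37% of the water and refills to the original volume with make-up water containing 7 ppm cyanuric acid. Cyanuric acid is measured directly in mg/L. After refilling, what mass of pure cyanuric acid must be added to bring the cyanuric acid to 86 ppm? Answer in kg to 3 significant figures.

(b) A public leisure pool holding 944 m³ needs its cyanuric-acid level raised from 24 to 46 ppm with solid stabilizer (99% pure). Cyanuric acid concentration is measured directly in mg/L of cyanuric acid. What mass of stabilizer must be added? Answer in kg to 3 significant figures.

(a) 10.6 kg; (b) 21.0 kg

(a) Volume: 142,000 US gal × 3.785 L/gal = 537,470 L.
(a) After draining 37% and refilling: 101 × 0.63 + 7 × 0.37 = 66.22 ppm.
(a) Deficit to target: 86 − 66.22 = 19.78 mg/L.
(a) Mass: 19.78 mg/L × 537,470 L = 10,630 g cyanuric acid.

(b) Volume: 944 m³ = 944,000 L.
(b) CYA to add: (46 − 24) = 22 mg/L × 944,000 L = 20,770 g cyanuric acid.
(b) At 99% purity: 20,770 / 0.99 = 20,980 g product.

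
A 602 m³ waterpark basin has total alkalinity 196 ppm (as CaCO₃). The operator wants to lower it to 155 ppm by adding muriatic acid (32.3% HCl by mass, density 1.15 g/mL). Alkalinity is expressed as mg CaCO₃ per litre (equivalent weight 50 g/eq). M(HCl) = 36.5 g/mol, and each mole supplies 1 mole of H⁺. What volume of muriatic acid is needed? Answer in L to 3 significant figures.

Volume: 602 m³ = 602,000 L.
Alkalinity to neutralize: (196 − 155) = 41 mg/L as CaCO₃ × 602,000 L = 24,680 g as CaCO₃.
Equivalents of H⁺ required: 24,680 ÷ 50 g/eq = 493.6 eq = 493.6 mol HCl.
Mass of HCl: 493.6 × 36.5 = 18,020 g.
Mass of 32.3% solution: 18,020 / 0.323 = 55,780 g.
Volume: 55,780 g ÷ 1.15 g/mL = 48,510 mL.

48.5 L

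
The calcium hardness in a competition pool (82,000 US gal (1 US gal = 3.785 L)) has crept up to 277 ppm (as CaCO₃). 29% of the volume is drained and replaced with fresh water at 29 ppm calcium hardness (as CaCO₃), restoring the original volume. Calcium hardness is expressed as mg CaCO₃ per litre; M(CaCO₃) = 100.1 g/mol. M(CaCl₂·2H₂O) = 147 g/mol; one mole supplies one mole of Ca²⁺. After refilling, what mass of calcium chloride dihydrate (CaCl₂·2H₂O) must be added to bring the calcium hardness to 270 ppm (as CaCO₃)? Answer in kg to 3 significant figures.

29.6 kg

Volume: 82,000 US gal × 3.785 L/gal = 310,370 L.
After draining 29% and refilling: 277 × 0.71 + 29 × 0.29 = 205.08 ppm.
Deficit to target: 270 − 205.08 = 64.92 mg/L.
As CaCO₃: 64.92 mg/L × 310,370 L = 20,150 g; ÷ 100.1 = 201.3 mol Ca²⁺.
Mass: 201.3 × 147 = 29,590 g.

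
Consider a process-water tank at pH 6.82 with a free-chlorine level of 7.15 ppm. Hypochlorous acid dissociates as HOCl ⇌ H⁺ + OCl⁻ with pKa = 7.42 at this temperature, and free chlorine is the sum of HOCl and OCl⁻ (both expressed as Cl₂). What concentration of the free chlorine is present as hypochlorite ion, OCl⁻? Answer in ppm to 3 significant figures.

1.44 ppm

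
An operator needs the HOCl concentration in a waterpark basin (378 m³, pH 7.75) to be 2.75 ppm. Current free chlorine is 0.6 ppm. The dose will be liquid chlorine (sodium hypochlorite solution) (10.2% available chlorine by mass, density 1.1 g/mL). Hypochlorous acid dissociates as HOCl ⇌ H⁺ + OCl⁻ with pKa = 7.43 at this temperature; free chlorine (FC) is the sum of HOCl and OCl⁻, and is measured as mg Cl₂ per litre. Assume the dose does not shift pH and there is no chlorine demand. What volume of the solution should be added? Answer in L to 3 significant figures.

Volume: 378 m³ = 378,000 L.
[OCl⁻]/[HOCl] = 10^(pH − pKa) = 10^(7.75 − 7.43) = 2.089; fraction as HOCl = 1/(1 + 2.089) = 0.3237.
Free chlorine required for 2.75 ppm HOCl: 2.75 / 0.3237 = 8.496 ppm.
FC to add: 8.496 − 0.6 = 7.896 mg/L as Cl₂.
Cl₂ equivalent: 7.896 mg/L × 378,000 L = 2985 g.
Product at 10.2% available Cl: 2985 / 0.102 = 29,260 g.
Volume: 29,260 g ÷ 1.1 g/mL = 26,600 mL.

26.6 L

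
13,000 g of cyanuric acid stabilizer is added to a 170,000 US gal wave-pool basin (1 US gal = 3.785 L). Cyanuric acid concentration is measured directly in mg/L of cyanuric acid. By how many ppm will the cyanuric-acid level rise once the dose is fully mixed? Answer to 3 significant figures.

Volume: 170,000 US gal × 3.785 L/gal = 643,450 L.
Rise: 13,000 g / 643,450 L × 1000 = 20.2 mg/L.

20.2 ppm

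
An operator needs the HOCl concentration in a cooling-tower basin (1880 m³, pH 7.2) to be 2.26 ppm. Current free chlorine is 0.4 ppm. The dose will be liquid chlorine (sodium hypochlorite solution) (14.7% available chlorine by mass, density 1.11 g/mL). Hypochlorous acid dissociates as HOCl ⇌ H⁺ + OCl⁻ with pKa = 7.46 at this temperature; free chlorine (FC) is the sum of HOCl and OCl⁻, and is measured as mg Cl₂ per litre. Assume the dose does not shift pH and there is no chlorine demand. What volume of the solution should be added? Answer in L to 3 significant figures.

Volume: 1880 m³ = 1,880,000 L.
[OCl⁻]/[HOCl] = 10^(pH − pKa) = 10^(7.2 − 7.46) = 0.5495; fraction as HOCl = 1/(1 + 0.5495) = 0.6454.
Free chlorine required for 2.26 ppm HOCl: 2.26 / 0.6454 = 3.502 ppm.
FC to add: 3.502 − 0.4 = 3.102 mg/L as Cl₂.
Cl₂ equivalent: 3.102 mg/L × 1,880,000 L = 5832 g.
Product at 14.7% available Cl: 5832 / 0.147 = 39,670 g.
Volume: 39,670 g ÷ 1.11 g/mL = 35,740 mL.

35.7 L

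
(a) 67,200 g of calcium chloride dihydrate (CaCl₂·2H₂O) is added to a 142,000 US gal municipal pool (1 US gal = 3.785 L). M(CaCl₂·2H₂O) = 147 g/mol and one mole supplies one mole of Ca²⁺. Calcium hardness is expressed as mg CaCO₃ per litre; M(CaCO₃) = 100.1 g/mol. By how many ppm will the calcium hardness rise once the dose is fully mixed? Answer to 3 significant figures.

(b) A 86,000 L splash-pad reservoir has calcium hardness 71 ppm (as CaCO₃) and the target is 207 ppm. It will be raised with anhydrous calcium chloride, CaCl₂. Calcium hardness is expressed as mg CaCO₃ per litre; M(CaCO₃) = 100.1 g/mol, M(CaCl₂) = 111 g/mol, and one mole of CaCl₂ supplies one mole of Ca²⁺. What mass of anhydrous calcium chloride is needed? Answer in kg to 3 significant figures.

(a) Volume: 142,000 US gal × 3.785 L/gal = 537,470 L.
(a) Moles of Ca²⁺: 67,200 g ÷ 147 g/mol = 457.1 mol.
(a) As CaCO₃: 457.1 mol × 100.1 g/mol = 45,760 g.
(a) Rise: 45,760 g / 537,470 L × 1000 = 85.14 mg/L.

(b) Hardness to add: (207 − 71) = 136 mg/L as CaCO₃ × 86,000 L = 11,700 g as CaCO₃.
(b) Moles of Ca²⁺ (1 mol Ca²⁺ ≡ 1 mol CaCO₃): 11,700 / 100.1 g/mol = 116.8 mol.
(b) Mass of CaCl₂: 116.8 × 111 = 12,970 g.

(a) 85.1 ppm; (b) 13.0 kg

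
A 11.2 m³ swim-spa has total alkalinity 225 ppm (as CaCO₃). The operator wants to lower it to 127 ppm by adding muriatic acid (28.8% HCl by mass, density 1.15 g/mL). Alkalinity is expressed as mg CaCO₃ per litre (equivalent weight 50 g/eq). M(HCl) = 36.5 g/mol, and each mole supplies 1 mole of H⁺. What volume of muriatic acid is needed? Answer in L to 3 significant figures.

2.42 L

Volume: 11.2 m³ = 11,200 L.
Alkalinity to neutralize: (225 − 127) = 98 mg/L as CaCO₃ × 11,200 L = 1098 g as CaCO₃.
Equivalents of H⁺ required: 1098 ÷ 50 g/eq = 21.95 eq = 21.95 mol HCl.
Mass of HCl: 21.95 × 36.5 = 801.2 g.
Mass of 28.8% solution: 801.2 / 0.288 = 2782 g.
Volume: 2782 g ÷ 1.15 g/mL = 2419 mL.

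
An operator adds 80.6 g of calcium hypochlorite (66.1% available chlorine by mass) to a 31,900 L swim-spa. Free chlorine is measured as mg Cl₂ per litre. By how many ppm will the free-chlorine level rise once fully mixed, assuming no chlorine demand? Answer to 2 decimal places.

Available chlorine delivered: 80.6 g × 0.661 = 53.28 g as Cl₂.
Concentration rise: 53.28 g / 31,900 L = 1.67 mg/L = 1.67 ppm.

1.67 ppm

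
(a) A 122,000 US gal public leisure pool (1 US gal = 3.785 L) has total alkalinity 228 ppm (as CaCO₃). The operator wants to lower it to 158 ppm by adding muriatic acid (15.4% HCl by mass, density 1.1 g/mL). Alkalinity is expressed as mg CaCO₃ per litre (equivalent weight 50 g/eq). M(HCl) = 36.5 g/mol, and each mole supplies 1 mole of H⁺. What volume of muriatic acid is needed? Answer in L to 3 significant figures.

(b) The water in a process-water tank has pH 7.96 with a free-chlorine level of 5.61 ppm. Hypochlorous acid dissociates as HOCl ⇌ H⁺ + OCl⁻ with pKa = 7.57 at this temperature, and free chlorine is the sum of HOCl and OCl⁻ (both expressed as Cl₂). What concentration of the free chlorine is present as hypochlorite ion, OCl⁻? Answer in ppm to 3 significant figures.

(a) 139 L; (b) 3.99 ppm

(a) Volume: 122,000 US gal × 3.785 L/gal = 461,770 L.
(a) Alkalinity to neutralize: (228 − 158) = 70 mg/L as CaCO₃ × 461,770 L = 32,320 g as CaCO₃.
(a) Equivalents of H⁺ required: 32,320 ÷ 50 g/eq = 646.5 eq = 646.5 mol HCl.
(a) Mass of HCl: 646.5 × 36.5 = 23,600 g.
(a) Mass of 15.4% solution: 23,600 / 0.154 = 153,200 g.
(a) Volume: 153,200 g ÷ 1.1 g/mL = 139,300 mL.

(b) [OCl⁻]/[HOCl] = 10^(pH − pKa) = 10^(7.96 − 7.57) = 10^0.39 = 2.455.
(b) Fraction as HOCl = 1 / (1 + 2.455) = 0.2895.
(b) OCl⁻ = (1 − 0.2895) × 5.61 ppm = 3.986 ppm.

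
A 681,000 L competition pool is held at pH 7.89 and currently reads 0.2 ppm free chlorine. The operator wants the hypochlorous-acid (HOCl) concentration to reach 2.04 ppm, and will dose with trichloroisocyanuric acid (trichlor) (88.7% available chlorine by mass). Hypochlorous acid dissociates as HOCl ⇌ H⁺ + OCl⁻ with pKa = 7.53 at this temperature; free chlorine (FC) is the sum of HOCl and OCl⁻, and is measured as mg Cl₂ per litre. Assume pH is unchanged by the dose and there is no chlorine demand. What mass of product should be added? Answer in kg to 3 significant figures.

[OCl⁻]/[HOCl] = 10^(pH − pKa) = 10^(7.89 − 7.53) = 2.291; fraction as HOCl = 1/(1 + 2.291) = 0.3039.
Free chlorine required for 2.04 ppm HOCl: 2.04 / 0.3039 = 6.713 ppm.
FC to add: 6.713 − 0.2 = 6.513 mg/L as Cl₂.
Cl₂ equivalent: 6.513 mg/L × 681,000 L = 4436 g.
Product at 88.7% available Cl: 4436 / 0.887 = 5001 g.

5.00 kg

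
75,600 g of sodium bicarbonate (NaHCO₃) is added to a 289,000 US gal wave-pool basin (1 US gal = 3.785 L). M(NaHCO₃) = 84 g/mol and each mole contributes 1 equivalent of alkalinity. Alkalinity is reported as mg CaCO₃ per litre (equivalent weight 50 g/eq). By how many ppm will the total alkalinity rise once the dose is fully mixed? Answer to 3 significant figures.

Volume: 289,000 US gal × 3.785 L/gal = 1,093,865 L.
Moles of NaHCO₃: 75,600 g ÷ 84 g/mol = 900 mol → 900 eq of alkalinity.
As CaCO₃: 900 eq × 50 g/eq = 45,000 g.
Rise: 45,000 g / 1,093,865 L × 1000 = 41.14 mg/L.

41.1 ppm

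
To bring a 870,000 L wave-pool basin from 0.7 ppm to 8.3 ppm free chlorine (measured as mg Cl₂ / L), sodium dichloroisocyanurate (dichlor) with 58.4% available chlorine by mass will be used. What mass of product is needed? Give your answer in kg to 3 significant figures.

11.3 kg

Chlorine deficit: 8.3 − 0.7 = 7.6 ppm = 7.6 mg/L as Cl₂.
Cl₂ equivalent needed: 7.6 mg/L × 870,000 L = 6,612,000 mg = 6612 g.
Product at 58.4% available chlorine: 6612 / 0.584 = 11,320 g.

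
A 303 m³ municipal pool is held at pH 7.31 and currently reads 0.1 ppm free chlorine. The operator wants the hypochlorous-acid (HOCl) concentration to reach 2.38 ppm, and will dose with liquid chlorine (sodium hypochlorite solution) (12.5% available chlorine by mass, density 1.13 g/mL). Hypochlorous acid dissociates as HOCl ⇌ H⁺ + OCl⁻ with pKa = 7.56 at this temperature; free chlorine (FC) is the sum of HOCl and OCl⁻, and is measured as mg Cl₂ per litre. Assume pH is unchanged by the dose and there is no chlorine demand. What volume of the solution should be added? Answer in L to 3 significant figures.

Volume: 303 m³ = 303,000 L.
[OCl⁻]/[HOCl] = 10^(pH − pKa) = 10^(7.31 − 7.56) = 0.5623; fraction as HOCl = 1/(1 + 0.5623) = 0.6401.
Free chlorine required for 2.38 ppm HOCl: 2.38 / 0.6401 = 3.718 ppm.
FC to add: 3.718 − 0.1 = 3.618 mg/L as Cl₂.
Cl₂ equivalent: 3.618 mg/L × 303,000 L = 1096 g.
Product at 12.5% available Cl: 1096 / 0.125 = 8771 g.
Volume: 8771 g ÷ 1.13 g/mL = 7762 mL.

7.76 L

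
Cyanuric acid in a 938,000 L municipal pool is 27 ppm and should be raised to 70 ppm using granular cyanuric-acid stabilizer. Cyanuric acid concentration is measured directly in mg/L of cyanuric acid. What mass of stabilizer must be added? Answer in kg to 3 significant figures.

40.3 kg

CYA to add: (70 − 27) = 43 mg/L × 938,000 L = 40,330 g cyanuric acid.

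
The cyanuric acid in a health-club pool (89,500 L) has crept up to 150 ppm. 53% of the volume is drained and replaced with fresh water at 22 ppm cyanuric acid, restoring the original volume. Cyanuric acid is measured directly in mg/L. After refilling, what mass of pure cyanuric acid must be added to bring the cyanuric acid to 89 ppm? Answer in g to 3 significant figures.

After draining 53% and refilling: 150 × 0.47 + 22 × 0.53 = 82.16 ppm.
Deficit to target: 89 − 82.16 = 6.84 mg/L.
Mass: 6.84 mg/L × 89,500 L = 612.2 g cyanuric acid.

612 g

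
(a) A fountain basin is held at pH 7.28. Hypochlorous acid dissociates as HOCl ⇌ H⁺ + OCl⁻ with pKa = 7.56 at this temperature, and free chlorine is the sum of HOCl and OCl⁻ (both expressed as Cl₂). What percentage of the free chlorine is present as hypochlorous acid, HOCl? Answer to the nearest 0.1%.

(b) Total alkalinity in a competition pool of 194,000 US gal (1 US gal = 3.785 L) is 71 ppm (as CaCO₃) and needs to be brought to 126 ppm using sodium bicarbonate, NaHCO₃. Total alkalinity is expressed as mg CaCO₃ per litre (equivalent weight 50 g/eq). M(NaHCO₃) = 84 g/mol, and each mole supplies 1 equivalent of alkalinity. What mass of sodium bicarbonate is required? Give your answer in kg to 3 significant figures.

(a) [OCl⁻]/[HOCl] = 10^(pH − pKa) = 10^(7.28 − 7.56) = 10^-0.28 = 0.5248.
(a) Fraction as HOCl = 1 / (1 + 0.5248) = 0.6558.

(b) Volume: 194,000 US gal × 3.785 L/gal = 734,290 L.
(b) Alkalinity to add: (126 − 71) = 55 mg/L as CaCO₃ × 734,290 L = 40,390 g as CaCO₃.
(b) Equivalents: 40,390 g ÷ 50 g/eq = 807.7 eq.
(b) NaHCO₃ supplies 1 eq per mole → 807.7 mol.
(b) Mass: 807.7 mol × 84 g/mol = 67,850 g.

(a) 65.6%; (b) 67.8 kg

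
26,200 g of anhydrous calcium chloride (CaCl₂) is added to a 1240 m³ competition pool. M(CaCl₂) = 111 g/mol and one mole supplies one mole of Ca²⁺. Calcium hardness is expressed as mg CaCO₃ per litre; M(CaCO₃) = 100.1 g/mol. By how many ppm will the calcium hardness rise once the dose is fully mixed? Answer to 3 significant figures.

Volume: 1240 m³ = 1,240,000 L.
Moles of Ca²⁺: 26,200 g ÷ 111 g/mol = 236 mol.
As CaCO₃: 236 mol × 100.1 g/mol = 23,630 g.
Rise: 23,630 g / 1,240,000 L × 1000 = 19.05 mg/L.

19.1 ppm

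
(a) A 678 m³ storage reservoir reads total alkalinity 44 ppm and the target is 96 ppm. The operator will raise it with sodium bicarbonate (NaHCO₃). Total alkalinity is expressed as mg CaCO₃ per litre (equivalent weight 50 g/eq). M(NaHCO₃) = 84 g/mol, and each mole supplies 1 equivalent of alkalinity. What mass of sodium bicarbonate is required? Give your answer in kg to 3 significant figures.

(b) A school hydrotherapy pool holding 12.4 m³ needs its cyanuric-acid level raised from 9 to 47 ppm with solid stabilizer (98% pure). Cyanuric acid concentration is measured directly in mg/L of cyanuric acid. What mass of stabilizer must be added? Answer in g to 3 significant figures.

(a) 59.2 kg; (b) 481 g

(a) Volume: 678 m³ = 678,000 L.
(a) Alkalinity to add: (96 − 44) = 52 mg/L as CaCO₃ × 678,000 L = 35,260 g as CaCO₃.
(a) Equivalents: 35,260 g ÷ 50 g/eq = 705.1 eq.
(a) NaHCO₃ supplies 1 eq per mole → 705.1 mol.
(a) Mass: 705.1 mol × 84 g/mol = 59,230 g.

(b) Volume: 12.4 m³ = 12,400 L.
(b) CYA to add: (47 − 9) = 38 mg/L × 12,400 L = 471.2 g cyanuric acid.
(b) At 98% purity: 471.2 / 0.98 = 480.8 g product.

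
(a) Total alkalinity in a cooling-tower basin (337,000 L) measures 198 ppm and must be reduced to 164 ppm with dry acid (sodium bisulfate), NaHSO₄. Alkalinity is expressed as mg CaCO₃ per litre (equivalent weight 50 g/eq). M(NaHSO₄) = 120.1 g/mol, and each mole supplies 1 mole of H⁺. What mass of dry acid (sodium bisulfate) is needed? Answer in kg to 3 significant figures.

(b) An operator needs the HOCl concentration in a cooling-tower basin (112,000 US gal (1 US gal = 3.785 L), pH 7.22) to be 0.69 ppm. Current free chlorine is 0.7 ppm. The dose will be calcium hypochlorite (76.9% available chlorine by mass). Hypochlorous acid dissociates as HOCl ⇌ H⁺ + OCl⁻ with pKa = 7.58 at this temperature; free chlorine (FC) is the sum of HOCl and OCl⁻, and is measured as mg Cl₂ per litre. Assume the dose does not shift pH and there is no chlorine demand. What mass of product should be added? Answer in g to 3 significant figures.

(a) Alkalinity to neutralize: (198 − 164) = 34 mg/L as CaCO₃ × 337,000 L = 11,460 g as CaCO₃.
(a) Equivalents of H⁺ required: 11,460 ÷ 50 g/eq = 229.2 eq = 229.2 mol NaHSO₄.
(a) Mass of NaHSO₄: 229.2 × 120.1 = 27,520 g.

(b) Volume: 112,000 US gal × 3.785 L/gal = 423,920 L.
(b) [OCl⁻]/[HOCl] = 10^(pH − pKa) = 10^(7.22 − 7.58) = 0.4365; fraction as HOCl = 1/(1 + 0.4365) = 0.6961.
(b) Free chlorine required for 0.69 ppm HOCl: 0.69 / 0.6961 = 0.9912 ppm.
(b) FC to add: 0.9912 − 0.7 = 0.2912 mg/L as Cl₂.
(b) Cl₂ equivalent: 0.2912 mg/L × 423,920 L = 123.4 g.
(b) Product at 76.9% available Cl: 123.4 / 0.769 = 160.5 g.

(a) 27.5 kg; (b) 161 g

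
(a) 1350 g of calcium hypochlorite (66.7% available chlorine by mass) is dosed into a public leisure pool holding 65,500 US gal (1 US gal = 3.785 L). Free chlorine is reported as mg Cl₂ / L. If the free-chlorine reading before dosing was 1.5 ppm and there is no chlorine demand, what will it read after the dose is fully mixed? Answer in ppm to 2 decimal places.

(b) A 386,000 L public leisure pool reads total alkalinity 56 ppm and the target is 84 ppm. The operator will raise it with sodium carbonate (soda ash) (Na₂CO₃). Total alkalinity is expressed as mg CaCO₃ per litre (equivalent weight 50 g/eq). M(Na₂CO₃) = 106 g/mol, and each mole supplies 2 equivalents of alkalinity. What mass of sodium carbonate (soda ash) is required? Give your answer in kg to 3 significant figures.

(a) 5.13 ppm; (b) 11.5 kg

(a) Volume: 65,500 US gal × 3.785 L/gal = 247,918 L.
(a) Available chlorine delivered: 1350 g × 0.667 = 900.5 g as Cl₂.
(a) Concentration rise: 900.5 g / 247,918 L = 3.632 mg/L = 3.63 ppm.
(a) Final FC: 1.5 + 3.63 = 5.13 ppm.

(b) Alkalinity to add: (84 − 56) = 28 mg/L as CaCO₃ × 386,000 L = 10,810 g as CaCO₃.
(b) Equivalents: 10,810 g ÷ 50 g/eq = 216.2 eq.
(b) Each mole of Na₂CO₃ supplies 2 eq, so 216.2 / 2 = 108.1 mol.
(b) Mass: 108.1 mol × 106 g/mol = 11,460 g.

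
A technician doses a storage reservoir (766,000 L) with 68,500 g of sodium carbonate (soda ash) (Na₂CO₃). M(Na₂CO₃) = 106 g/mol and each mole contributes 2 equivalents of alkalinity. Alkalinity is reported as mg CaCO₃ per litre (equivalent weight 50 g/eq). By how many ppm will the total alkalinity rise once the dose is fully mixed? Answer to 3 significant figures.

Moles of Na₂CO₃: 68,500 g ÷ 106 g/mol = 646.2 mol → 1292 eq of alkalinity.
As CaCO₃: 1292 eq × 50 g/eq = 64,620 g.
Rise: 64,620 g / 766,000 L × 1000 = 84.36 mg/L.

84.4 ppm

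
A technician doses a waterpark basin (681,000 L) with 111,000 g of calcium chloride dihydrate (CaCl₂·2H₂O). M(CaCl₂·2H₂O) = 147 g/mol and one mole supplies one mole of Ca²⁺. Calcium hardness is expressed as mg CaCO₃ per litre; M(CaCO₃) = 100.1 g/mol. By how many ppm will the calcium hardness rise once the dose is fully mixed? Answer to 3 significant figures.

111 ppm

Moles of Ca²⁺: 111,000 g ÷ 147 g/mol = 755.1 mol.
As CaCO₃: 755.1 mol × 100.1 g/mol = 75,590 g.
Rise: 75,590 g / 681,000 L × 1000 = 111 mg/L.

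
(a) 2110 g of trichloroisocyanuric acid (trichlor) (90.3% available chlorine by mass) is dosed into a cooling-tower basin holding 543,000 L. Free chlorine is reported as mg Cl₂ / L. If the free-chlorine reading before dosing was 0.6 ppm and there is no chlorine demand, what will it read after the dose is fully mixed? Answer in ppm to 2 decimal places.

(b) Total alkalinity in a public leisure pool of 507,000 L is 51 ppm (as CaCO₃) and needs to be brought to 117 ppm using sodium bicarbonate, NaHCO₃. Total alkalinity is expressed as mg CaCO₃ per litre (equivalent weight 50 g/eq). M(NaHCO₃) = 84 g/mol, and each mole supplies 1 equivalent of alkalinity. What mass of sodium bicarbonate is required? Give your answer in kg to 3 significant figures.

(a) Available chlorine delivered: 2110 g × 0.903 = 1905 g as Cl₂.
(a) Concentration rise: 1905 g / 543,000 L = 3.509 mg/L = 3.51 ppm.
(a) Final FC: 0.6 + 3.51 = 4.11 ppm.

(b) Alkalinity to add: (117 − 51) = 66 mg/L as CaCO₃ × 507,000 L = 33,460 g as CaCO₃.
(b) Equivalents: 33,460 g ÷ 50 g/eq = 669.2 eq.
(b) NaHCO₃ supplies 1 eq per mole → 669.2 mol.
(b) Mass: 669.2 mol × 84 g/mol = 56,220 g.

(a) 4.11 ppm; (b) 56.2 kg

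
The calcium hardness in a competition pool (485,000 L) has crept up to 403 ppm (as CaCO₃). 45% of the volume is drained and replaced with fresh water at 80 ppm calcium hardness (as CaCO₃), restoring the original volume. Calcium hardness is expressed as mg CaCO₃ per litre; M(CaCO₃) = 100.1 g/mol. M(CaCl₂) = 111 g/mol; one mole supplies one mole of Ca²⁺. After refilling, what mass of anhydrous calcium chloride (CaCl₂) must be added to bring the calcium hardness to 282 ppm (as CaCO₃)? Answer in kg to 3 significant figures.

13.1 kg

After draining 45% and refilling: 403 × 0.55 + 80 × 0.45 = 257.65 ppm.
Deficit to target: 282 − 257.65 = 24.35 mg/L.
As CaCO₃: 24.35 mg/L × 485,000 L = 11,810 g; ÷ 100.1 = 118 mol Ca²⁺.
Mass: 118 × 111 = 13,100 g.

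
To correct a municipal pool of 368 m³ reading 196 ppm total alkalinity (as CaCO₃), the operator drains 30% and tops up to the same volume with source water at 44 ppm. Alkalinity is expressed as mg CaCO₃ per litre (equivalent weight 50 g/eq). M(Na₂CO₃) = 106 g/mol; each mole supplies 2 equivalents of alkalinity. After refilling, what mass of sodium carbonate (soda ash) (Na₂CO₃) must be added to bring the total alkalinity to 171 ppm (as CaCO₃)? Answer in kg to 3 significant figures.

Volume: 368 m³ = 368,000 L.
After draining 30% and refilling: 196 × 0.70 + 44 × 0.30 = 150.4 ppm.
Deficit to target: 171 − 150.4 = 20.6 mg/L.
As CaCO₃: 20.6 mg/L × 368,000 L = 7581 g; ÷ 50 g/eq ÷ 2 = 75.81 mol Na₂CO₃.
Mass: 75.81 × 106 = 8036 g.

8.04 kg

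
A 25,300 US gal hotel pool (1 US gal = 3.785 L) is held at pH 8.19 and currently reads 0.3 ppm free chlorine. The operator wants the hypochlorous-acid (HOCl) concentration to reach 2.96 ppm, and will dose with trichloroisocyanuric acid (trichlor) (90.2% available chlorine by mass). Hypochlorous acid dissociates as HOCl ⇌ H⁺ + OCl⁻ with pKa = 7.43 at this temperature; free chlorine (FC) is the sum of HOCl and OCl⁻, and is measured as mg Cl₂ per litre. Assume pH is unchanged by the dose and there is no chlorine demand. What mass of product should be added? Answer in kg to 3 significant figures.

Volume: 25,300 US gal × 3.785 L/gal = 95,760 L.
[OCl⁻]/[HOCl] = 10^(pH − pKa) = 10^(8.19 − 7.43) = 5.754; fraction as HOCl = 1/(1 + 5.754) = 0.1481.
Free chlorine required for 2.96 ppm HOCl: 2.96 / 0.1481 = 19.99 ppm.
FC to add: 19.99 − 0.3 = 19.69 mg/L as Cl₂.
Cl₂ equivalent: 19.69 mg/L × 95,760 L = 1886 g.
Product at 90.2% available Cl: 1886 / 0.902 = 2091 g.

2.09 kg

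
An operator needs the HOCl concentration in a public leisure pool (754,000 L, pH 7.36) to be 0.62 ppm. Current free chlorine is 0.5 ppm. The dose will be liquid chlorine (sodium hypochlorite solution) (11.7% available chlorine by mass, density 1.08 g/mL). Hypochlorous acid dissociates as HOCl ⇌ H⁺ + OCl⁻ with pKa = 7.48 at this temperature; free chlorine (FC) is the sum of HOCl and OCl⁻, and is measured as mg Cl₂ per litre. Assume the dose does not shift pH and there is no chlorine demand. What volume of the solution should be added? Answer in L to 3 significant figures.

[OCl⁻]/[HOCl] = 10^(pH − pKa) = 10^(7.36 − 7.48) = 0.7586; fraction as HOCl = 1/(1 + 0.7586) = 0.5686.
Free chlorine required for 0.62 ppm HOCl: 0.62 / 0.5686 = 1.09 ppm.
FC to add: 1.09 − 0.5 = 0.5903 mg/L as Cl₂.
Cl₂ equivalent: 0.5903 mg/L × 754,000 L = 445.1 g.
Product at 11.7% available Cl: 445.1 / 0.117 = 3804 g.
Volume: 3804 g ÷ 1.08 g/mL = 3522 mL.

3.52 L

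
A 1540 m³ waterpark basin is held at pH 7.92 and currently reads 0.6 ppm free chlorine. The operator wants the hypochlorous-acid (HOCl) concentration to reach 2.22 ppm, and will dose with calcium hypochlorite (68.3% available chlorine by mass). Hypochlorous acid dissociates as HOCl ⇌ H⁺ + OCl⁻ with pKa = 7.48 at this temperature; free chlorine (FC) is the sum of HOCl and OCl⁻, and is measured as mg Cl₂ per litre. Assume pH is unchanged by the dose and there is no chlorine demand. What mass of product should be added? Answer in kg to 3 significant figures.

17.4 kg

Volume: 1540 m³ = 1,540,000 L.
[OCl⁻]/[HOCl] = 10^(pH − pKa) = 10^(7.92 − 7.48) = 2.754; fraction as HOCl = 1/(1 + 2.754) = 0.2664.
Free chlorine required for 2.22 ppm HOCl: 2.22 / 0.2664 = 8.334 ppm.
FC to add: 8.334 − 0.6 = 7.734 mg/L as Cl₂.
Cl₂ equivalent: 7.734 mg/L × 1,540,000 L = 11,910 g.
Product at 68.3% available Cl: 11,910 / 0.683 = 17,440 g.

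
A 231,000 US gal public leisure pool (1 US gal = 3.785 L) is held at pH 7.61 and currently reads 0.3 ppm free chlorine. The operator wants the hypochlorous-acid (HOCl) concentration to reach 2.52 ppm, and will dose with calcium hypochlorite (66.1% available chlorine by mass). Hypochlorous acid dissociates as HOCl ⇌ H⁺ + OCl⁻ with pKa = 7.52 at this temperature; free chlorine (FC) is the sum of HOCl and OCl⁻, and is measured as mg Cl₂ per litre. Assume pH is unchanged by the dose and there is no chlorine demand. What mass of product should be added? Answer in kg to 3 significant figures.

7.04 kg

Volume: 231,000 US gal × 3.785 L/gal = 874,335 L.
[OCl⁻]/[HOCl] = 10^(pH − pKa) = 10^(7.61 − 7.52) = 1.23; fraction as HOCl = 1/(1 + 1.23) = 0.4484.
Free chlorine required for 2.52 ppm HOCl: 2.52 / 0.4484 = 5.62 ppm.
FC to add: 5.62 − 0.3 = 5.32 mg/L as Cl₂.
Cl₂ equivalent: 5.32 mg/L × 874,335 L = 4652 g.
Product at 66.1% available Cl: 4652 / 0.661 = 7037 g.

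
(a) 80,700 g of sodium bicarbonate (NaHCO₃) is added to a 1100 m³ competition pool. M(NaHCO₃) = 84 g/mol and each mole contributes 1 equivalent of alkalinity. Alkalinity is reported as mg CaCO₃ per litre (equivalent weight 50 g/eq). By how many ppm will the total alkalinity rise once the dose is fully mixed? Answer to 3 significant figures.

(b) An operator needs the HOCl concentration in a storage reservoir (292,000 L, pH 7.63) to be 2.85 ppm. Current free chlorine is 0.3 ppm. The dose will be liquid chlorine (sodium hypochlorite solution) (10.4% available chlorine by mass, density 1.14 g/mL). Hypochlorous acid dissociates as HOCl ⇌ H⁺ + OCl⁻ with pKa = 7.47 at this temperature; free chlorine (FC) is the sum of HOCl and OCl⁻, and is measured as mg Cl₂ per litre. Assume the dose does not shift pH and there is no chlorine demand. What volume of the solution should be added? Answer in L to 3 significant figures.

(a) 43.7 ppm; (b) 16.4 L

(a) Volume: 1100 m³ = 1,100,000 L.
(a) Moles of NaHCO₃: 80,700 g ÷ 84 g/mol = 960.7 mol → 960.7 eq of alkalinity.
(a) As CaCO₃: 960.7 eq × 50 g/eq = 48,040 g.
(a) Rise: 48,040 g / 1,100,000 L × 1000 = 43.67 mg/L.

(b) [OCl⁻]/[HOCl] = 10^(pH − pKa) = 10^(7.63 − 7.47) = 1.445; fraction as HOCl = 1/(1 + 1.445) = 0.4089.
(b) Free chlorine required for 2.85 ppm HOCl: 2.85 / 0.4089 = 6.97 ppm.
(b) FC to add: 6.97 − 0.3 = 6.67 mg/L as Cl₂.
(b) Cl₂ equivalent: 6.67 mg/L × 292,000 L = 1947 g.
(b) Product at 10.4% available Cl: 1947 / 0.104 = 18,730 g.
(b) Volume: 18,730 g ÷ 1.14 g/mL = 16,430 mL.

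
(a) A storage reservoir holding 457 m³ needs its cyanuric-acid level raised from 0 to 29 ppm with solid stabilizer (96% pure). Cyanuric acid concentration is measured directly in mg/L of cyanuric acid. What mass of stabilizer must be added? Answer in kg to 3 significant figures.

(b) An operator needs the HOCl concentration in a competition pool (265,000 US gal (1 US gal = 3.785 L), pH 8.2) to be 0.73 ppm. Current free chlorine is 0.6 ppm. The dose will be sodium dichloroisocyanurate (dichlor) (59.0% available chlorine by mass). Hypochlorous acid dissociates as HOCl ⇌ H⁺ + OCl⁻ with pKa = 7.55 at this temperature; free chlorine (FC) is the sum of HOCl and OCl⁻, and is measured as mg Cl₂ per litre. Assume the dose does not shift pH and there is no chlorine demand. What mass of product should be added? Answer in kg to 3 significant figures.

(a) 13.8 kg; (b) 5.76 kg

(a) Volume: 457 m³ = 457,000 L.
(a) CYA to add: (29 − 0) = 29 mg/L × 457,000 L = 13,250 g cyanuric acid.
(a) At 96% purity: 13,250 / 0.96 = 13,810 g product.

(b) Volume: 265,000 US gal × 3.785 L/gal = 1,003,025 L.
(b) [OCl⁻]/[HOCl] = 10^(pH − pKa) = 10^(8.2 − 7.55) = 4.467; fraction as HOCl = 1/(1 + 4.467) = 0.1829.
(b) Free chlorine required for 0.73 ppm HOCl: 0.73 / 0.1829 = 3.991 ppm.
(b) FC to add: 3.991 − 0.6 = 3.391 mg/L as Cl₂.
(b) Cl₂ equivalent: 3.391 mg/L × 1,003,025 L = 3401 g.
(b) Product at 59.0% available Cl: 3401 / 0.59 = 5764 g.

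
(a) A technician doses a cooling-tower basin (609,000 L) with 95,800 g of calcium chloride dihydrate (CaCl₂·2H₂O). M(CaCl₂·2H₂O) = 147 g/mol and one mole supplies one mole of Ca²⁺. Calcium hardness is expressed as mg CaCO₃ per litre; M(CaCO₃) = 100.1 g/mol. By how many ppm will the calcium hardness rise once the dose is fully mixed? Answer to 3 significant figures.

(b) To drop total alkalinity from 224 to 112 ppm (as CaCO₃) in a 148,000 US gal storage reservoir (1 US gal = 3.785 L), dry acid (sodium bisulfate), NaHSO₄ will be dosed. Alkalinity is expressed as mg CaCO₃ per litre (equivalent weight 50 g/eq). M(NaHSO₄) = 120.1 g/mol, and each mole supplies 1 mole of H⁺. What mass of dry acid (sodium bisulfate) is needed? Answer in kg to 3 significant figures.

(a) 107 ppm; (b) 151 kg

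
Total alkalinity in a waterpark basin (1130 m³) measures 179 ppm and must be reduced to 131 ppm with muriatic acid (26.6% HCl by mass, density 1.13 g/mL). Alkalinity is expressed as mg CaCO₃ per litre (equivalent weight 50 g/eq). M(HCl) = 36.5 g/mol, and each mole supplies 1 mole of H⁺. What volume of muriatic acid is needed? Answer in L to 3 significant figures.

132 L

Volume: 1130 m³ = 1,130,000 L.
Alkalinity to neutralize: (179 − 131) = 48 mg/L as CaCO₃ × 1,130,000 L = 54,240 g as CaCO₃.
Equivalents of H⁺ required: 54,240 ÷ 50 g/eq = 1085 eq = 1085 mol HCl.
Mass of HCl: 1085 × 36.5 = 39,600 g.
Mass of 26.6% solution: 39,600 / 0.266 = 148,900 g.
Volume: 148,900 g ÷ 1.13 g/mL = 131,700 mL.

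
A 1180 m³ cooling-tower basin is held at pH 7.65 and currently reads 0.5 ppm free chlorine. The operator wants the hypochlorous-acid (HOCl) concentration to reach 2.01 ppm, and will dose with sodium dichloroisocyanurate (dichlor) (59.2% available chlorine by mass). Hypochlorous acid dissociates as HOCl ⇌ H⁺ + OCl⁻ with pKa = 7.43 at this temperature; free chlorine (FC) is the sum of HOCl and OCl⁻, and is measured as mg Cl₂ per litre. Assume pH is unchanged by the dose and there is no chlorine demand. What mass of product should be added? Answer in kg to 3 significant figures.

Volume: 1180 m³ = 1,180,000 L.
[OCl⁻]/[HOCl] = 10^(pH − pKa) = 10^(7.65 − 7.43) = 1.66; fraction as HOCl = 1/(1 + 1.66) = 0.376.
Free chlorine required for 2.01 ppm HOCl: 2.01 / 0.376 = 5.346 ppm.
FC to add: 5.346 − 0.5 = 4.846 mg/L as Cl₂.
Cl₂ equivalent: 4.846 mg/L × 1,180,000 L = 5718 g.
Product at 59.2% available Cl: 5718 / 0.592 = 9659 g.

9.66 kg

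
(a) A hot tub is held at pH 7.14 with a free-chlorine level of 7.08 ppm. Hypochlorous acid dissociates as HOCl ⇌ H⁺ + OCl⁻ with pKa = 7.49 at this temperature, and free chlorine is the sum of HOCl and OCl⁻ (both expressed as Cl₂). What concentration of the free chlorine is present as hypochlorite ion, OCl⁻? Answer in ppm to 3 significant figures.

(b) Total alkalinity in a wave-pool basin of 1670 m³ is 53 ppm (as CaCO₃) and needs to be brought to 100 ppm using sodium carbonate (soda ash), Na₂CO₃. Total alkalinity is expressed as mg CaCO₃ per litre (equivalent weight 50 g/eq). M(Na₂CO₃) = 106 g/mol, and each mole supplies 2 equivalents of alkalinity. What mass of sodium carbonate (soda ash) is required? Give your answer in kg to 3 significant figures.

(a) 2.19 ppm; (b) 83.2 kg

(a) [OCl⁻]/[HOCl] = 10^(pH − pKa) = 10^(7.14 − 7.49) = 10^-0.35 = 0.4467.
(a) Fraction as HOCl = 1 / (1 + 0.4467) = 0.6912.
(a) OCl⁻ = (1 − 0.6912) × 7.08 ppm = 2.186 ppm.

(b) Volume: 1670 m³ = 1,670,000 L.
(b) Alkalinity to add: (100 − 53) = 47 mg/L as CaCO₃ × 1,670,000 L = 78,490 g as CaCO₃.
(b) Equivalents: 78,490 g ÷ 50 g/eq = 1570 eq.
(b) Each mole of Na₂CO₃ supplies 2 eq, so 1570 / 2 = 784.9 mol.
(b) Mass: 784.9 mol × 106 g/mol = 83,200 g.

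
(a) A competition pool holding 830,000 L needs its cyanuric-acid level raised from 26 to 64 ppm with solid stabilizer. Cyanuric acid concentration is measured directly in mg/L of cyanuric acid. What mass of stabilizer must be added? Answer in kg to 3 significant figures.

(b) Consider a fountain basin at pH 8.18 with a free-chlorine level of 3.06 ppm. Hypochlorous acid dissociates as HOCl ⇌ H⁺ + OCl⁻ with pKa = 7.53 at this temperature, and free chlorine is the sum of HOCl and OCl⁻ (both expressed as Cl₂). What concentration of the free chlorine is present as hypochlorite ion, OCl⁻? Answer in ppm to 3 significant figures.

(a) 31.5 kg; (b) 2.50 ppm

(a) CYA to add: (64 − 26) = 38 mg/L × 830,000 L = 31,540 g cyanuric acid.

(b) [OCl⁻]/[HOCl] = 10^(pH − pKa) = 10^(8.18 − 7.53) = 10^0.65 = 4.467.
(b) Fraction as HOCl = 1 / (1 + 4.467) = 0.1829.
(b) OCl⁻ = (1 − 0.1829) × 3.06 ppm = 2.5 ppm.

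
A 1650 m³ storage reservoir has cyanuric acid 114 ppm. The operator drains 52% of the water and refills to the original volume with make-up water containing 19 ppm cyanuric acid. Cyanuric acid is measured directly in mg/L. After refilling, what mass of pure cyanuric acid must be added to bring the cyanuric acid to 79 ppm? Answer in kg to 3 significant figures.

23.8 kg

Volume: 1650 m³ = 1,650,000 L.
After draining 52% and refilling: 114 × 0.48 + 19 × 0.52 = 64.6 ppm.
Deficit to target: 79 − 64.6 = 14.4 mg/L.
Mass: 14.4 mg/L × 1,650,000 L = 23,760 g cyanuric acid.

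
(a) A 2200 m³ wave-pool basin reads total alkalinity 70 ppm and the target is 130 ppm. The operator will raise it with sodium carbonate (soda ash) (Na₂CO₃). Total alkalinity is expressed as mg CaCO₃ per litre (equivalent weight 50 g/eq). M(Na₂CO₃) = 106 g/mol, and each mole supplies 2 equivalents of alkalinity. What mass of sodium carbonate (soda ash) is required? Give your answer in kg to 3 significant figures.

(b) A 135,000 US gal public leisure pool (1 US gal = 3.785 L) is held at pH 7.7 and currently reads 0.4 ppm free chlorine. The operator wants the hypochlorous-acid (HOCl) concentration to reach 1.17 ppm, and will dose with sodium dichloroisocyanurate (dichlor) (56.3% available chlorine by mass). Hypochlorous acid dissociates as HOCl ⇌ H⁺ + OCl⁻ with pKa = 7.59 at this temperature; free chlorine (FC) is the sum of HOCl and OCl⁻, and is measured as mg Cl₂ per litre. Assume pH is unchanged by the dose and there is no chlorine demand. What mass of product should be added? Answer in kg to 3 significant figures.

(a) Volume: 2200 m³ = 2,200,000 L.
(a) Alkalinity to add: (130 − 70) = 60 mg/L as CaCO₃ × 2,200,000 L = 132,000 g as CaCO₃.
(a) Equivalents: 132,000 g ÷ 50 g/eq = 2640 eq.
(a) Each mole of Na₂CO₃ supplies 2 eq, so 2640 / 2 = 1320 mol.
(a) Mass: 1320 mol × 106 g/mol = 139,900 g.

(b) Volume: 135,000 US gal × 3.785 L/gal = 510,975 L.
(b) [OCl⁻]/[HOCl] = 10^(pH − pKa) = 10^(7.7 − 7.59) = 1.288; fraction as HOCl = 1/(1 + 1.288) = 0.437.
(b) Free chlorine required for 1.17 ppm HOCl: 1.17 / 0.437 = 2.677 ppm.
(b) FC to add: 2.677 − 0.4 = 2.277 mg/L as Cl₂.
(b) Cl₂ equivalent: 2.277 mg/L × 510,975 L = 1164 g.
(b) Product at 56.3% available Cl: 1164 / 0.563 = 2067 g.

(a) 140 kg; (b) 2.07 kg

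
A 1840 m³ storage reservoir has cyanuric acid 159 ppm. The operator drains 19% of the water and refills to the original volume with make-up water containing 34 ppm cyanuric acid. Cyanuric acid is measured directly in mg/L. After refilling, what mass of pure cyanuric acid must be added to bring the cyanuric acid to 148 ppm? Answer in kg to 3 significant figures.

Volume: 1840 m³ = 1,840,000 L.
After draining 19% and refilling: 159 × 0.81 + 34 × 0.19 = 135.25 ppm.
Deficit to target: 148 − 135.25 = 12.75 mg/L.
Mass: 12.75 mg/L × 1,840,000 L = 23,460 g cyanuric acid.

23.5 kg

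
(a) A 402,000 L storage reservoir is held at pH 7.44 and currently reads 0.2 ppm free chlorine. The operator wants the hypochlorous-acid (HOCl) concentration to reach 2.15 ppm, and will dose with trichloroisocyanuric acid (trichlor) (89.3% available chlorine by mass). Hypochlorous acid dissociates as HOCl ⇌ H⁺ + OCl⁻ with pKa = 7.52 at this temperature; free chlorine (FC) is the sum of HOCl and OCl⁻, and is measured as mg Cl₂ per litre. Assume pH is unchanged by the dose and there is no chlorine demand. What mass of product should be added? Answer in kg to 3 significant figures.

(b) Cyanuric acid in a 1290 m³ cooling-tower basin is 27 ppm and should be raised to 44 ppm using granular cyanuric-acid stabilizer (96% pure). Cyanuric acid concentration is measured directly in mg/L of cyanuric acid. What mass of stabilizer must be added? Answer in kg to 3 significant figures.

(a) 1.68 kg; (b) 22.8 kg

(a) [OCl⁻]/[HOCl] = 10^(pH − pKa) = 10^(7.44 − 7.52) = 0.8318; fraction as HOCl = 1/(1 + 0.8318) = 0.5459.
(a) Free chlorine required for 2.15 ppm HOCl: 2.15 / 0.5459 = 3.938 ppm.
(a) FC to add: 3.938 − 0.2 = 3.738 mg/L as Cl₂.
(a) Cl₂ equivalent: 3.738 mg/L × 402,000 L = 1503 g.
(a) Product at 89.3% available Cl: 1503 / 0.893 = 1683 g.

(b) Volume: 1290 m³ = 1,290,000 L.
(b) CYA to add: (44 − 27) = 17 mg/L × 1,290,000 L = 21,930 g cyanuric acid.
(b) At 96% purity: 21,930 / 0.96 = 22,840 g product.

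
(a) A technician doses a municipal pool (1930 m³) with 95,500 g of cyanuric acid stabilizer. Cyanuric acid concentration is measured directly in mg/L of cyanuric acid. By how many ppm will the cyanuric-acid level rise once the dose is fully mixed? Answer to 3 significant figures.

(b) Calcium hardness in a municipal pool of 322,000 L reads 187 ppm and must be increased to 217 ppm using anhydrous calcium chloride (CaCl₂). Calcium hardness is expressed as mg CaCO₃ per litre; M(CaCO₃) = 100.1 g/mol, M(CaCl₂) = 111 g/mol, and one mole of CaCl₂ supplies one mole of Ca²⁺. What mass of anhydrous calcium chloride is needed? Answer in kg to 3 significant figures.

(a) 49.5 ppm; (b) 10.7 kg

(a) Volume: 1930 m³ = 1,930,000 L.
(a) Rise: 95,500 g / 1,930,000 L × 1000 = 49.48 mg/L.

(b) Hardness to add: (217 − 187) = 30 mg/L as CaCO₃ × 322,000 L = 9660 g as CaCO₃.
(b) Moles of Ca²⁺ (1 mol Ca²⁺ ≡ 1 mol CaCO₃): 9660 / 100.1 g/mol = 96.5 mol.
(b) Mass of CaCl₂: 96.5 × 111 = 10,710 g.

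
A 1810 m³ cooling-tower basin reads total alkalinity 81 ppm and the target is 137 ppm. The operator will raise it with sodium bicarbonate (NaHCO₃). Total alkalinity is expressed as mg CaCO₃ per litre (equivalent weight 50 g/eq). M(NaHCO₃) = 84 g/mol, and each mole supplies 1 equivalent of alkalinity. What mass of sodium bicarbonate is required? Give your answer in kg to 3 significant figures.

170 kg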